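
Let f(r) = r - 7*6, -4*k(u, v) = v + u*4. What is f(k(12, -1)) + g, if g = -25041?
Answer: -100379/4 ≈ -25095.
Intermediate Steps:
k(u, v) = -u - v/4 (k(u, v) = -(v + u*4)/4 = -(v + 4*u)/4 = -u - v/4)
f(r) = -42 + r (f(r) = r - 42 = -42 + r)
f(k(12, -1)) + g = (-42 + (-1*12 - ¼*(-1))) - 25041 = (-42 + (-12 + ¼)) - 25041 = (-42 - 47/4) - 25041 = -215/4 - 25041 = -100379/4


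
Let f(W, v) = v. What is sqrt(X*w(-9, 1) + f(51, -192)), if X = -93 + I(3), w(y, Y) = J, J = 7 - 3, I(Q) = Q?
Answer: 2*I*sqrt(138) ≈ 23.495*I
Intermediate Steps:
J = 4
w(y, Y) = 4
X = -90 (X = -93 + 3 = -90)
sqrt(X*w(-9, 1) + f(51, -192)) = sqrt(-90*4 - 192) = sqrt(-360 - 192) = sqrt(-552) = 2*I*sqrt(138)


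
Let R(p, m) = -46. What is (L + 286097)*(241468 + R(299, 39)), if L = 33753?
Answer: 77218826700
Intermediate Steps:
(L + 286097)*(241468 + R(299, 39)) = (33753 + 286097)*(241468 - 46) = 319850*241422 = 77218826700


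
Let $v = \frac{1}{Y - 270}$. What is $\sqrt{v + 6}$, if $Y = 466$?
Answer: $\frac{\sqrt{1177}}{14} \approx 2.4505$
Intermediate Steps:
$v = \frac{1}{196}$ ($v = \frac{1}{466 - 270} = \frac{1}{196} \approx 0.005102$)
$\sqrt{v + 6} = \sqrt{\frac{1}{196} + 6} = \sqrt{\frac{1177}{196}} = \frac{\sqrt{1177}}{14}$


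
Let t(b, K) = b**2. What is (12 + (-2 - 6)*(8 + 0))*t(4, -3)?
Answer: -832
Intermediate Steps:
(12 + (-2 - 6)*(8 + 0))*t(4, -3) = (12 + (-2 - 6)*(8 + 0))*4**2 = (12 - 8*8)*16 = (12 - 64)*16 = -52*16 = -832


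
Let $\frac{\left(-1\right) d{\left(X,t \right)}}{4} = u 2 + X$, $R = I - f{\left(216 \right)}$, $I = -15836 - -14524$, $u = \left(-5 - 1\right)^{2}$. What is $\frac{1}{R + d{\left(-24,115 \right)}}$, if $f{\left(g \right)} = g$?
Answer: $- \frac{1}{1720} \approx -0.00058139$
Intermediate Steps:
$u = 36$ ($u = \left(-6\right)^{2} = 36$)
$I = -1312$ ($I = -15836 + 14524 = -1312$)
$R = -1528$ ($R = -1312 - 216 = -1528$)
$d{\left(X,t \right)} = -288 - 4 X$ ($d{\left(X,t \right)} = - 4 \left(36 \cdot 2 + X\right) = - 4 \left(72 + X\right) = -288 - 4 X$)
$\frac{1}{R + d{\left(-24,115 \right)}} = \frac{1}{-1528 - 192} = \frac{1}{-1720} = - \frac{1}{1720}$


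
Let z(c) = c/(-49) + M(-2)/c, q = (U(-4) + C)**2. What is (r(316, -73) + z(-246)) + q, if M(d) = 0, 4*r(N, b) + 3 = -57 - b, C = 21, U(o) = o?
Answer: 58265/196 ≈ 297.27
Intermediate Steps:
r(N, b) = -15 - b/4 (r(N, b) = -3/4 + (-57 - b)/4 = -3/4 + (-57/4 - b/4) = -15 - b/4)
q = 289 (q = (-4 + 21)**2 = 17**2 = 289)
z(c) = -c/49 (z(c) = c/(-49) + 0/c = c*(-1/49) + 0 = -c/49 + 0 = -c/49)
(r(316, -73) + z(-246)) + q = ((-15 - 1/4*(-73)) - 1/49*(-246)) + 289 = ((-15 + 73/4) + 246/49) + 289 = (13/4 + 246/49) + 289 = 1621/196 + 289 = 58265/196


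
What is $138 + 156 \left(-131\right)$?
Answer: $-20298$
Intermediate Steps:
$138 + 156 \left(-131\right) = 138 - 20436 = -20298$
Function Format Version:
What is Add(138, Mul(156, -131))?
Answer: -20298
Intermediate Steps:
Add(138, Mul(156, -131)) = Add(138, -20436) = -20298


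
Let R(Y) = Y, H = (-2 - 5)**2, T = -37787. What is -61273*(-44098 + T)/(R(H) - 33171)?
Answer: -5017339605/33122 ≈ -1.5148e+5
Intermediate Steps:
H = 49 (H = (-7)**2 = 49)
-61273*(-44098 + T)/(R(H) - 33171) = -61273*(-44098 - 37787)/(49 - 33171) = -61273/((-33122/(-81885))) = -61273/((-33122*(-1/81885))) = -61273/33122/81885 = -61273*81885/33122 = -5017339605/33122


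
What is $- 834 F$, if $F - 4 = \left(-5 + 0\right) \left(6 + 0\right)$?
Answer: $21684$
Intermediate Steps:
$F = -26$ ($F = 4 + \left(-5 + 0\right) \left(6 + 0\right) = 4 - 30 = -26$)
$- 834 F = \left(-834\right) \left(-26\right) = 21684$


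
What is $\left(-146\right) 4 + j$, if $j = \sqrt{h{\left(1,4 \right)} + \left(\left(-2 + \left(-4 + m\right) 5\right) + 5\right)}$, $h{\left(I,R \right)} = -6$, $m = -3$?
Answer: $-584 + i \sqrt{38} \approx -584.0 + 6.1644 i$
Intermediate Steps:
$j = i \sqrt{38}$ ($j = \sqrt{-6 + \left(\left(-2 + \left(-4 - 3\right) 5\right) + 5\right)} = \sqrt{-6 + \left(\left(-2 - 35\right) + 5\right)} = \sqrt{-6 + \left(-37 + 5\right)} = \sqrt{-6 - 32} = \sqrt{-38} = i \sqrt{38} \approx 6.1644 i$)
$\left(-146\right) 4 + j = \left(-146\right) 4 + i \sqrt{38} = -584 + i \sqrt{38}$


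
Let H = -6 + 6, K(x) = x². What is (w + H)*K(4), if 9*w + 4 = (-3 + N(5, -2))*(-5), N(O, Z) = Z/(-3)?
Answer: 368/27 ≈ 13.630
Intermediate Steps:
N(O, Z) = -Z/3 (N(O, Z) = Z*(-⅓) = -Z/3)
H = 0
w = 23/27 (w = -4/9 + ((-3 - ⅓*(-2))*(-5))/9 = -4/9 + ((-3 + ⅔)*(-5))/9 = -4/9 + (-7/3*(-5))/9 = -4/9 + (⅑)*(35/3) = -4/9 + 35/27 = 23/27 ≈ 0.85185)
(w + H)*K(4) = (23/27 + 0)*4² = (23/27)*16 = 368/27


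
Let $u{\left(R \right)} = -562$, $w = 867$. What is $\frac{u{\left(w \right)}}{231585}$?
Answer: $- \frac{562}{231585} \approx -0.0024268$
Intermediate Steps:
$\frac{u{\left(w \right)}}{231585} = - \frac{562}{231585}$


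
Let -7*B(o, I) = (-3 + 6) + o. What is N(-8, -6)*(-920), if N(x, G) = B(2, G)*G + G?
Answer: 11040/7 ≈ 1577.1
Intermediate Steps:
B(o, I) = -3/7 - o/7 (B(o, I) = -((-3 + 6) + o)/7 = -(3 + o)/7 = -3/7 - o/7)
N(x, G) = 2*G/7 (N(x, G) = (-3/7 - ⅐*2)*G + G = (-3/7 - 2/7)*G + G = -5*G/7 + G = 2*G/7)
N(-8, -6)*(-920) = ((2/7)*(-6))*(-920) = -12/7*(-920) = 11040/7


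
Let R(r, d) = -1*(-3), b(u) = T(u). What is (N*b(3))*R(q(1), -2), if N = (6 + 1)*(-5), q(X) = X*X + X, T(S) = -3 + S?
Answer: 0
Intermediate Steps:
b(u) = -3 + u
q(X) = X + X² (q(X) = X² + X = X + X²)
R(r, d) = 3
N = -35 (N = 7*(-5) = -35)
(N*b(3))*R(q(1), -2) = -35*(-3 + 3)*3 = -35*0*3 = 0*3 = 0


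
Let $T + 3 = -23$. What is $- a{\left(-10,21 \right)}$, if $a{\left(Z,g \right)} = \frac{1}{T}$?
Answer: $\frac{1}{26} \approx 0.038462$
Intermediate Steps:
$T = -26$ ($T = -3 - 23 = -26$)
$a{\left(Z,g \right)} = - \frac{1}{26}$ ($a{\left(Z,g \right)} = \frac{1}{-26} = - \frac{1}{26}$)
$- a{\left(-10,21 \right)} = \left(-1\right) \left(- \frac{1}{26}\right) = \frac{1}{26}$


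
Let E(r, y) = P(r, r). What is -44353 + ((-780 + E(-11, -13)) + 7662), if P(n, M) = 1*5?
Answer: -37466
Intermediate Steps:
P(n, M) = 5
E(r, y) = 5
-44353 + ((-780 + E(-11, -13)) + 7662) = -44353 + ((-780 + 5) + 7662) = -44353 + (-775 + 7662) = -44353 + 6887 = -37466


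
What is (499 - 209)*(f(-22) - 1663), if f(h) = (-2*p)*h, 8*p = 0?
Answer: -482270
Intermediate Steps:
p = 0 (p = (⅛)*0 = 0)
f(h) = 0 (f(h) = (-2*0)*h = 0*h = 0)
(499 - 209)*(f(-22) - 1663) = (499 - 209)*(0 - 1663) = 290*(-1663) = -482270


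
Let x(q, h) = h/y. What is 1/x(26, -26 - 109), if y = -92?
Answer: 92/135 ≈ 0.68148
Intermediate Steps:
x(q, h) = -h/92 (x(q, h) = h/(-92) = h*(-1/92) = -h/92)
1/x(26, -26 - 109) = 1/(-(-26 - 109)/92) = 1/(-1/92*(-135)) = 1/(135/92) = 92/135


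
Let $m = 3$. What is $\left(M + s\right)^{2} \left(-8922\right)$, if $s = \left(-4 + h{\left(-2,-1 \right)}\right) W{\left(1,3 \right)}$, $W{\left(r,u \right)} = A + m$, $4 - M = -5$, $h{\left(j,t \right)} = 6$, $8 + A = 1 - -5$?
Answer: $-1079562$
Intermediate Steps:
$A = -2$ ($A = -8 + \left(1 - -5\right) = -8 + \left(1 + 5\right) = -8 + 6 = -2$)
$M = 9$ ($M = 4 - -5 = 4 + 5 = 9$)
$W{\left(r,u \right)} = 1$ ($W{\left(r,u \right)} = -2 + 3 = 1$)
$s = 2$ ($s = \left(-4 + 6\right) 1 = 2 \cdot 1 = 2$)
$\left(M + s\right)^{2} \left(-8922\right) = \left(9 + 2\right)^{2} \left(-8922\right) = 11^{2} \left(-8922\right) = 121 \left(-8922\right) = -1079562$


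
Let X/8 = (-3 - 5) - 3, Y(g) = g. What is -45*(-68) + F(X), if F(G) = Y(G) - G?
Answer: 3060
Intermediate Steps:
X = -88 (X = 8*((-3 - 5) - 3) = 8*(-8 - 3) = 8*(-11) = -88)
F(G) = 0 (F(G) = G - G = 0)
-45*(-68) + F(X) = -45*(-68) + 0 = 3060 + 0 = 3060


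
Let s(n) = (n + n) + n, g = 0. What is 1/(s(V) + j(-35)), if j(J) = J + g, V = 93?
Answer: 1/244 ≈ 0.0040984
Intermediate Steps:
s(n) = 3*n (s(n) = 2*n + n = 3*n)
j(J) = J (j(J) = J + 0 = J)
1/(s(V) + j(-35)) = 1/(3*93 - 35) = 1/(279 - 35) = 1/244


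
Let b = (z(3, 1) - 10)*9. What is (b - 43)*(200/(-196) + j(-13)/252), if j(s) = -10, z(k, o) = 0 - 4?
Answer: 158015/882 ≈ 179.16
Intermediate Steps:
z(k, o) = -4
b = -126 (b = (-4 - 10)*9 = -14*9 = -126)
(b - 43)*(200/(-196) + j(-13)/252) = (-126 - 43)*(200/(-196) - 10/252) = -169*(200*(-1/196) - 10*1/252) = -169*(-50/49 - 5/126) = -169*(-935/882) = 158015/882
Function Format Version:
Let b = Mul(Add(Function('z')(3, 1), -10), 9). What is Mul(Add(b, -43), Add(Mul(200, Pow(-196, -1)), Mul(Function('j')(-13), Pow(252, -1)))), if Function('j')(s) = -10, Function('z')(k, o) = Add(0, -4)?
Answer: Rational(158015, 882) ≈ 179.16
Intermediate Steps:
Function('z')(k, o) = -4
b = -126 (b = Mul(Add(-4, -10), 9) = Mul(-14, 9) = -126)
Mul(Add(b, -43), Add(Mul(200, Pow(-196, -1)), Mul(Function('j')(-13), Pow(252, -1)))) = Mul(Add(-126, -43), Add(Mul(200, Pow(-196, -1)), Mul(-10, Pow(252, -1)))) = Mul(-169, Add(Mul(200, Rational(-1, 196)), Mul(-10, Rational(1, 252)))) = Mul(-169, Add(Rational(-50, 49), Rational(-5, 126))) = Mul(-169, Rational(-935, 882)) = Rational(158015, 882)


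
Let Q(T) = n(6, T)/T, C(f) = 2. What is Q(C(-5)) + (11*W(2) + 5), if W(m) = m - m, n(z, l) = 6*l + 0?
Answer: 11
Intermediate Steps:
n(z, l) = 6*l
W(m) = 0
Q(T) = 6 (Q(T) = (6*T)/T = 6)
Q(C(-5)) + (11*W(2) + 5) = 6 + (11*0 + 5) = 6 + (0 + 5) = 6 + 5 = 11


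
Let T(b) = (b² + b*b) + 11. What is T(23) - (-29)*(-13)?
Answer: 692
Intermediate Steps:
T(b) = 11 + 2*b² (T(b) = (b² + b²) + 11 = 2*b² + 11 = 11 + 2*b²)
T(23) - (-29)*(-13) = (11 + 2*23²) - (-29)*(-13) = (11 + 2*529) - 1*377 = (11 + 1058) - 377 = 1069 - 377 = 692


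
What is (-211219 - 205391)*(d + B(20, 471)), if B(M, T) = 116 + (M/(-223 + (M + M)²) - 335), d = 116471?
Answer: -2470019340320/51 ≈ -4.8432e+10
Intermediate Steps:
B(M, T) = -219 + M/(-223 + 4*M²) (B(M, T) = 116 + (M/(-223 + (2*M)²) - 335) = 116 + (M/(-223 + 4*M²) - 335) = 116 + (-335 + M/(-223 + 4*M²)) = -219 + M/(-223 + 4*M²))
(-211219 - 205391)*(d + B(20, 471)) = (-211219 - 205391)*(116471 + (48837 + 20 - 876*20²)/(-223 + 4*20²)) = -416610*(116471 + (48837 + 20 - 876*400)/(-223 + 4*400)) = -416610*(116471 + (48837 + 20 - 350400)/(-223 + 1600)) = -416610*(116471 - 301543/1377) = -416610*160079024/1377 = -2470019340320/51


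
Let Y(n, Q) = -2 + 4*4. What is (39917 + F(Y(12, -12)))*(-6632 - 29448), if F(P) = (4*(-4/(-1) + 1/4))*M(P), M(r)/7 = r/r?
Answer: -1444498880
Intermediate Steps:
Y(n, Q) = 14 (Y(n, Q) = -2 + 16 = 14)
M(r) = 7 (M(r) = 7*(r/r) = 7*1 = 7)
F(P) = 119 (F(P) = (4*(-4/(-1) + 1/4))*7 = (4*(-4*(-1) + 1*(1/4)))*7 = (4*(4 + 1/4))*7 = (4*(17/4))*7 = 17*7 = 119)
(39917 + F(Y(12, -12)))*(-6632 - 29448) = (39917 + 119)*(-6632 - 29448) = 40036*(-36080) = -1444498880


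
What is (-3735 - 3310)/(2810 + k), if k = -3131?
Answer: 7045/321 ≈ 21.947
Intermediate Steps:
(-3735 - 3310)/(2810 + k) = (-3735 - 3310)/(2810 - 3131) = -7045/(-321) = -7045*(-1/321) = 7045/321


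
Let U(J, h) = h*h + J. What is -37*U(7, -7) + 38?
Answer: -2034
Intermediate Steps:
U(J, h) = J + h² (U(J, h) = h² + J = J + h²)
-37*U(7, -7) + 38 = -37*(7 + (-7)²) + 38 = -37*(7 + 49) + 38 = -37*56 + 38 = -2072 + 38 = -2034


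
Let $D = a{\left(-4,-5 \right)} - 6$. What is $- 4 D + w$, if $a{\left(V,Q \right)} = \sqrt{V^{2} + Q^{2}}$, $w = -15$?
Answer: $9 - 4 \sqrt{41} \approx -16.612$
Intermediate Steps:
$a{\left(V,Q \right)} = \sqrt{Q^{2} + V^{2}}$
$D = -6 + \sqrt{41}$ ($D = \sqrt{\left(-5\right)^{2} + \left(-4\right)^{2}} - 6 = \sqrt{25 + 16} - 6 = \sqrt{41} - 6 = -6 + \sqrt{41} \approx 0.40312$)
$- 4 D + w = - 4 \left(-6 + \sqrt{41}\right) - 15 = \left(24 - 4 \sqrt{41}\right) - 15 = 9 - 4 \sqrt{41}$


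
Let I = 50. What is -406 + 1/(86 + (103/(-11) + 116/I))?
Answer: -8815203/21713 ≈ -405.99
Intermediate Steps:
-406 + 1/(86 + (103/(-11) + 116/I)) = -406 + 1/(86 + (103/(-11) + 116/50)) = -406 + 1/(86 + (103*(-1/11) + 116*(1/50))) = -406 + 1/(86 + (-103/11 + 58/25)) = -406 + 1/(86 - 1937/275) = -406 + 1/(21713/275) = -406 + 275/21713 = -8815203/21713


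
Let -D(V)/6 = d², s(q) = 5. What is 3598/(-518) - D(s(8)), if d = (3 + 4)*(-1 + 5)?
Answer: 173791/37 ≈ 4697.1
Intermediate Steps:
d = 28 (d = 7*4 = 28)
D(V) = -4704 (D(V) = -6*28² = -6*784 = -4704)
3598/(-518) - D(s(8)) = 3598/(-518) - 1*(-4704) = 3598*(-1/518) + 4704 = -257/37 + 4704 = 173791/37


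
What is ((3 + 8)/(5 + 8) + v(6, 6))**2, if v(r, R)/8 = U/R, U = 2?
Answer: 18769/1521 ≈ 12.340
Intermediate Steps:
v(r, R) = 16/R (v(r, R) = 8*(2/R) = 16/R)
((3 + 8)/(5 + 8) + v(6, 6))**2 = ((3 + 8)/(5 + 8) + 16/6)**2 = (11/13 + 16*(1/6))**2 = (11*(1/13) + 8/3)**2 = (11/13 + 8/3)**2 = (137/39)**2 = 18769/1521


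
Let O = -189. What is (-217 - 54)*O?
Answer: 51219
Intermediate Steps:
(-217 - 54)*O = (-217 - 54)*(-189) = -271*(-189) = 51219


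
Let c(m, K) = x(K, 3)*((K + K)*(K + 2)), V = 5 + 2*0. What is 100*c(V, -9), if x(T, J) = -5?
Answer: -63000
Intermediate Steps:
V = 5 (V = 5 + 0 = 5)
c(m, K) = -10*K*(2 + K) (c(m, K) = -5*(K + K)*(K + 2) = -5*2*K*(2 + K) = -10*K*(2 + K))
100*c(V, -9) = 100*(-10*(-9)*(2 - 9)) = 100*(-10*(-9)*(-7)) = 100*(-630) = -63000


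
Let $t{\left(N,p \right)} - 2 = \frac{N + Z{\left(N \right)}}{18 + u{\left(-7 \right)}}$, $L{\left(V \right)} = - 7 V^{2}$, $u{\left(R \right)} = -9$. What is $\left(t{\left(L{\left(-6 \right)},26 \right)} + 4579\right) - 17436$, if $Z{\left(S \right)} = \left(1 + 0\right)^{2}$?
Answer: $- \frac{115946}{9} \approx -12883.0$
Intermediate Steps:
$Z{\left(S \right)} = 1$ ($Z{\left(S \right)} = 1^{2} = 1$)
$t{\left(N,p \right)} = \frac{19}{9} + \frac{N}{9}$ ($t{\left(N,p \right)} = 2 + \frac{N + 1}{18 - 9} = 2 + \frac{1 + N}{9} = 2 + \left(1 + N\right) \frac{1}{9} = 2 + \left(\frac{1}{9} + \frac{N}{9}\right) = \frac{19}{9} + \frac{N}{9}$)
$\left(t{\left(L{\left(-6 \right)},26 \right)} + 4579\right) - 17436 = \left(\left(\frac{19}{9} + \frac{\left(-7\right) \left(-6\right)^{2}}{9}\right) + 4579\right) - 17436 = \left(\left(\frac{19}{9} + \frac{\left(-7\right) 36}{9}\right) + 4579\right) - 17436 = \left(\left(\frac{19}{9} + \frac{1}{9} \left(-252\right)\right) + 4579\right) - 17436 = \left(\left(\frac{19}{9} - 28\right) + 4579\right) - 17436 = \left(- \frac{233}{9} + 4579\right) - 17436 = \frac{40978}{9} - 17436 = - \frac{115946}{9}$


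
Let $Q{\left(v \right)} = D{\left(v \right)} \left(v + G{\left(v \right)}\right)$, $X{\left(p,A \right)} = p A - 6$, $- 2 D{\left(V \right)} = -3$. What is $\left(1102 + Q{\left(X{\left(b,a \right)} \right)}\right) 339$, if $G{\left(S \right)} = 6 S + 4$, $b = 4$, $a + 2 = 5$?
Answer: $396969$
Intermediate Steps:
$a = 3$ ($a = -2 + 5 = 3$)
$D{\left(V \right)} = \frac{3}{2}$ ($D{\left(V \right)} = \left(- \frac{1}{2}\right) \left(-3\right) = \frac{3}{2}$)
$X{\left(p,A \right)} = -6 + A p$ ($X{\left(p,A \right)} = A p - 6 = -6 + A p$)
$G{\left(S \right)} = 4 + 6 S$
$Q{\left(v \right)} = 6 + \frac{21 v}{2}$ ($Q{\left(v \right)} = \frac{3 \left(v + \left(4 + 6 v\right)\right)}{2} = \frac{3 \left(4 + 7 v\right)}{2} = 6 + \frac{21 v}{2}$)
$\left(1102 + Q{\left(X{\left(b,a \right)} \right)}\right) 339 = \left(1102 + \left(6 + \frac{21 \left(-6 + 3 \cdot 4\right)}{2}\right)\right) 339 = \left(1102 + \left(6 + \frac{21 \left(-6 + 12\right)}{2}\right)\right) 339 = \left(1102 + \left(6 + \frac{21}{2} \cdot 6\right)\right) 339 = \left(1102 + \left(6 + 63\right)\right) 339 = \left(1102 + 69\right) 339 = 1171 \cdot 339 = 396969$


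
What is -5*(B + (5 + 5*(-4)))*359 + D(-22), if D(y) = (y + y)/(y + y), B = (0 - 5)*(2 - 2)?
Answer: 26926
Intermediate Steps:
B = 0 (B = -5*0 = 0)
D(y) = 1 (D(y) = (2*y)/((2*y)) = (2*y)*(1/(2*y)) = 1)
-5*(B + (5 + 5*(-4)))*359 + D(-22) = -5*(0 + (5 + 5*(-4)))*359 + 1 = -5*(0 + (5 - 20))*359 + 1 = -5*(0 - 15)*359 + 1 = -5*(-15)*359 + 1 = 75*359 + 1 = 26925 + 1 = 26926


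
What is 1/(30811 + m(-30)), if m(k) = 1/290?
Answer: 290/8935191 ≈ 3.2456e-5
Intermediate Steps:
m(k) = 1/290
1/(30811 + m(-30)) = 1/(30811 + 1/290) = 1/(8935191/290) = 290/8935191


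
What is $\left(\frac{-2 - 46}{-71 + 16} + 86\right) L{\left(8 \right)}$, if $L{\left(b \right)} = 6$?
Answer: $\frac{28668}{55} \approx 521.24$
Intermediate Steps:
$\left(\frac{-2 - 46}{-71 + 16} + 86\right) L{\left(8 \right)} = \left(\frac{-2 - 46}{-71 + 16} + 86\right) 6 = \left(- \frac{48}{-55} + 86\right) 6 = \left(\left(-48\right) \left(- \frac{1}{55}\right) + 86\right) 6 = \left(\frac{48}{55} + 86\right) 6 = \frac{4778}{55} \cdot 6 = \frac{28668}{55}$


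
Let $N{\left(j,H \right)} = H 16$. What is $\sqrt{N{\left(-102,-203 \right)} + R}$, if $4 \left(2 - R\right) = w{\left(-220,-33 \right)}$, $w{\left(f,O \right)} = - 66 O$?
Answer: $\frac{19 i \sqrt{42}}{2} \approx 61.567 i$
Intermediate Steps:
$R = - \frac{1085}{2}$ ($R = 2 - \frac{\left(-66\right) \left(-33\right)}{4} = 2 - \frac{1089}{2} = - \frac{1085}{2} \approx -542.5$)
$N{\left(j,H \right)} = 16 H$
$\sqrt{N{\left(-102,-203 \right)} + R} = \sqrt{16 \left(-203\right) - \frac{1085}{2}} = \sqrt{-3248 - \frac{1085}{2}} = \sqrt{- \frac{7581}{2}} = \frac{19 i \sqrt{42}}{2}$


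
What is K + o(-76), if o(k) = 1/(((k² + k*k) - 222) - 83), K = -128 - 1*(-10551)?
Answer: 117227482/11247 ≈ 10423.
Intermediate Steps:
K = 10423 (K = -128 + 10551 = 10423)
o(k) = 1/(-305 + 2*k²) (o(k) = 1/(((k² + k²) - 222) - 83) = 1/((2*k² - 222) - 83) = 1/((-222 + 2*k²) - 83) = 1/(-305 + 2*k²))
K + o(-76) = 10423 + 1/(-305 + 2*(-76)²) = 10423 + 1/(-305 + 2*5776) = 10423 + 1/(-305 + 11552) = 10423 + 1/11247 = 117227482/11247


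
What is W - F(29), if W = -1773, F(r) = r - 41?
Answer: -1761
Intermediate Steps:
F(r) = -41 + r
W - F(29) = -1773 - (-41 + 29) = -1773 - 1*(-12) = -1773 + 12 = -1761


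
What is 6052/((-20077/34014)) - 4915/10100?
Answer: -24461308603/2385620 ≈ -10254.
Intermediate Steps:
6052/((-20077/34014)) - 4915/10100 = 6052/((-20077*1/34014)) - 4915*1/10100 = 6052/(-20077/34014) - 983/2020 = 6052*(-34014/20077) - 983/2020 = -12108984/1181 - 983/2020 = -24461308603/2385620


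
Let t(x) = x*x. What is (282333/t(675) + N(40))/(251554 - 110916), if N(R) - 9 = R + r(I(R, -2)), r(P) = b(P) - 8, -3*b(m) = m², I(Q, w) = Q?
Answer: -37339507/10679698125 ≈ -0.0034963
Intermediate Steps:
b(m) = -m²/3
t(x) = x²
r(P) = -8 - P²/3 (r(P) = -P²/3 - 8 = -8 - P²/3)
N(R) = 1 + R - R²/3 (N(R) = 9 + (R + (-8 - R²/3)) = 9 + (-8 + R - R²/3) = 1 + R - R²/3)
(282333/t(675) + N(40))/(251554 - 110916) = (282333/(675²) + (1 + 40 - ⅓*40²))/(251554 - 110916) = (282333/455625 + (1 + 40 - ⅓*1600))/140638 = (282333*(1/455625) + (1 + 40 - 1600/3))*(1/140638) = (94111/151875 - 1477/3)*(1/140638) = -74679014/151875*1/140638 = -37339507/10679698125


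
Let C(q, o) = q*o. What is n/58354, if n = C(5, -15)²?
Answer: 5625/58354 ≈ 0.096394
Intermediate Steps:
C(q, o) = o*q
n = 5625 (n = (-15*5)² = (-75)² = 5625)
n/58354 = 5625/58354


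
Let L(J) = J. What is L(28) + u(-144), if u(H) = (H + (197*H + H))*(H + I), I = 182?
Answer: -1088900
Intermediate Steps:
u(H) = 199*H*(182 + H) (u(H) = (H + (197*H + H))*(H + 182) = (H + 198*H)*(182 + H) = (199*H)*(182 + H) = 199*H*(182 + H))
L(28) + u(-144) = 28 + 199*(-144)*(182 - 144) = 28 + 199*(-144)*38 = 28 - 1088928 = -1088900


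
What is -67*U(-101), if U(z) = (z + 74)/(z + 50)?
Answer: -603/17 ≈ -35.471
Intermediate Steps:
U(z) = (74 + z)/(50 + z)
-67*U(-101) = -67*(74 - 101)/(50 - 101) = -67*(-27)/(-51) = -(-67)*(-27)/51 = -67*9/17 = -603/17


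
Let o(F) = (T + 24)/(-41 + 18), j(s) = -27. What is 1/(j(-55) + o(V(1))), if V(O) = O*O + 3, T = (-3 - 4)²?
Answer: -23/694 ≈ -0.033141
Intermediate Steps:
T = 49 (T = (-7)² = 49)
V(O) = 3 + O² (V(O) = O² + 3 = 3 + O²)
o(F) = -73/23 (o(F) = (49 + 24)/(-41 + 18) = 73/(-23) = 73*(-1/23) = -73/23)
1/(j(-55) + o(V(1))) = 1/(-27 - 73/23) = 1/(-694/23) = -23/694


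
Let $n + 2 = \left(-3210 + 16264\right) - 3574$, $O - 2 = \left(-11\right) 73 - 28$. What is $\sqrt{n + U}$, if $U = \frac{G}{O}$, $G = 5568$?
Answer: $\frac{\sqrt{6509054326}}{829} \approx 97.321$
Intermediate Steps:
$O = -829$ ($O = 2 - 831 = -829$)
$n = 9478$ ($n = -2 + \left(\left(-3210 + 16264\right) - 3574\right) = -2 + \left(13054 - 3574\right) = -2 + 9480 = 9478$)
$U = - \frac{5568}{829}$ ($U = \frac{5568}{-829} = 5568 \left(- \frac{1}{829}\right) = - \frac{5568}{829} \approx -6.7165$)
$\sqrt{n + U} = \sqrt{9478 - \frac{5568}{829}} = \sqrt{\frac{7851694}{829}} = \frac{\sqrt{6509054326}}{829}$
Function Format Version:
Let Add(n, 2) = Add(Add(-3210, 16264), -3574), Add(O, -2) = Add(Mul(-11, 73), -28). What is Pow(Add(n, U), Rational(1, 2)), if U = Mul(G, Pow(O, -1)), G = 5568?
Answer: Mul(Rational(1, 829), Pow(6509054326, Rational(1, 2))) ≈ 97.321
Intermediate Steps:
O = -829 (O = Add(2, Add(Mul(-11, 73), -28)) = Add(2, Add(-803, -28)) = Add(2, -831) = -829)
n = 9478 (n = Add(-2, Add(Add(-3210, 16264), -3574)) = Add(-2, Add(13054, -3574)) = Add(-2, 9480) = 9478)
U = Rational(-5568, 829) (U = Mul(5568, Pow(-829, -1)) = Mul(5568, Rational(-1, 829)) = Rational(-5568, 829) ≈ -6.7165)
Pow(Add(n, U), Rational(1, 2)) = Pow(Add(9478, Rational(-5568, 829)), Rational(1, 2)) = Pow(Rational(7851694, 829), Rational(1, 2)) = Mul(Rational(1, 829), Pow(6509054326, Rational(1, 2)))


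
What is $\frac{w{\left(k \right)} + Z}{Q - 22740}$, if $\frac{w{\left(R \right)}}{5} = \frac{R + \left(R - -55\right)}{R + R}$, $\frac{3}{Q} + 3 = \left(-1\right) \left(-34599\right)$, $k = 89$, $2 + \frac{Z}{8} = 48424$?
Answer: $- \frac{397589300238}{23339153431} \approx -17.035$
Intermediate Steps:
$Z = 387376$ ($Z = -16 + 8 \cdot 48424 = -16 + 387392 = 387376$)
$Q = \frac{1}{11532}$ ($Q = \frac{3}{-3 - -34599} = \frac{3}{-3 + 34599} = \frac{3}{34596} = 3 \cdot \frac{1}{34596} = \frac{1}{11532} \approx 8.6715 \cdot 10^{-5}$)
$w{\left(R \right)} = \frac{5 \left(55 + 2 R\right)}{2 R}$ ($w{\left(R \right)} = 5 \frac{R + \left(R - -55\right)}{R + R} = 5 \frac{R + \left(R + 55\right)}{2 R} = 5 \left(R + \left(55 + R\right)\right) \frac{1}{2 R} = 5 \left(55 + 2 R\right) \frac{1}{2 R} = 5 \frac{55 + 2 R}{2 R} = \frac{5 \left(55 + 2 R\right)}{2 R}$)
$\frac{w{\left(k \right)} + Z}{Q - 22740} = \frac{\left(5 + \frac{275}{2 \cdot 89}\right) + 387376}{\frac{1}{11532} - 22740} = \frac{\left(5 + \frac{275}{2} \cdot \frac{1}{89}\right) + 387376}{- \frac{262237679}{11532}} = \left(\left(5 + \frac{275}{178}\right) + 387376\right) \left(- \frac{11532}{262237679}\right) = \left(\frac{1165}{178} + 387376\right) \left(- \frac{11532}{262237679}\right) = \frac{68954093}{178} \left(- \frac{11532}{262237679}\right) = - \frac{397589300238}{23339153431}$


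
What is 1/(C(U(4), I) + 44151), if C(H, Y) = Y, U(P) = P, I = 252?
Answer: 1/44403 ≈ 2.2521e-5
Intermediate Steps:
1/(C(U(4), I) + 44151) = 1/(252 + 44151) = 1/44403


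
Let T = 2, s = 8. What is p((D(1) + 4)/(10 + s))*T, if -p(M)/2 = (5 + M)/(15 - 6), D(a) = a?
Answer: -190/81 ≈ -2.3457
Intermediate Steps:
p(M) = -10/9 - 2*M/9 (p(M) = -2*(5 + M)/(15 - 6) = -2*(5 + M)/9 = -2*(5/9 + M/9) = -10/9 - 2*M/9)
p((D(1) + 4)/(10 + s))*T = (-10/9 - 2*(1 + 4)/(9*(10 + 8)))*2 = (-10/9 - 10/(9*18))*2 = (-10/9 - 2/9*5/18)*2 = (-10/9 - 5/81)*2 = -95/81*2 = -190/81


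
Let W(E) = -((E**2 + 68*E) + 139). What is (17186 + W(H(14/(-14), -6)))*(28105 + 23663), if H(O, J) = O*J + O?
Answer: 863593776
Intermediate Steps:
H(O, J) = O + J*O (H(O, J) = J*O + O = O + J*O)
W(E) = -139 - E**2 - 68*E (W(E) = -(139 + E**2 + 68*E) = -139 - E**2 - 68*E)
(17186 + W(H(14/(-14), -6)))*(28105 + 23663) = (17186 + (-139 - ((14/(-14))*(1 - 6))**2 - 68*14/(-14)*(1 - 6)))*(28105 + 23663) = (17186 + (-139 - ((14*(-1/14))*(-5))**2 - 68*14*(-1/14)*(-5)))*51768 = (17186 + (-139 - (-1*(-5))**2 - (-68)*(-5)))*51768 = (17186 + (-139 - 1*5**2 - 68*5))*51768 = (17186 + (-139 - 1*25 - 340))*51768 = (17186 + (-139 - 25 - 340))*51768 = (17186 - 504)*51768 = 16682*51768 = 863593776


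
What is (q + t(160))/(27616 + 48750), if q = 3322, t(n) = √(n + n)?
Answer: 1661/38183 + 4*√5/38183 ≈ 0.043735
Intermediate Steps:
t(n) = √2*√n (t(n) = √(2*n) = √2*√n)
(q + t(160))/(27616 + 48750) = (3322 + √2*√160)/(27616 + 48750) = (3322 + √2*(4*√10))/76366 = (3322 + 8*√5)*(1/76366) = 1661/38183 + 4*√5/38183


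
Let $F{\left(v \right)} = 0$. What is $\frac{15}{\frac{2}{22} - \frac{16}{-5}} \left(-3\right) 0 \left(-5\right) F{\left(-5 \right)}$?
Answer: $0$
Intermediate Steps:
$\frac{15}{\frac{2}{22} - \frac{16}{-5}} \left(-3\right) 0 \left(-5\right) F{\left(-5 \right)} = \frac{15}{\frac{2}{22} - \frac{16}{-5}} \left(-3\right) 0 \left(-5\right) 0 = \frac{15}{2 \cdot \frac{1}{22} - - \frac{16}{5}} \cdot 0 \left(-5\right) 0 = \frac{15}{\frac{1}{11} + \frac{16}{5}} \cdot 0 \cdot 0 = \frac{15}{\frac{181}{55}} \cdot 0 \cdot 0 = 15 \cdot \frac{55}{181} \cdot 0 \cdot 0 = \frac{825}{181} \cdot 0 \cdot 0 = 0 \cdot 0 = 0$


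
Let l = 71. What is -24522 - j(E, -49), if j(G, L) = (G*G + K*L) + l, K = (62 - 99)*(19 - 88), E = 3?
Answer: 100495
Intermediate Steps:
K = 2553 (K = -37*(-69) = 2553)
j(G, L) = 71 + G² + 2553*L (j(G, L) = (G*G + 2553*L) + 71 = (G² + 2553*L) + 71 = 71 + G² + 2553*L)
-24522 - j(E, -49) = -24522 - (71 + 3² + 2553*(-49)) = -24522 - (71 + 9 - 125097) = -24522 - 1*(-125017) = -24522 + 125017 = 100495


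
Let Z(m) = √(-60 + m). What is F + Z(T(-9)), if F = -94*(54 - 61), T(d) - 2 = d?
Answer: 658 + I*√67 ≈ 658.0 + 8.1853*I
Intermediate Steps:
T(d) = 2 + d
F = 658 (F = -94*(-7) = 658)
F + Z(T(-9)) = 658 + √(-60 + (2 - 9)) = 658 + √(-60 - 7) = 658 + √(-67) = 658 + I*√67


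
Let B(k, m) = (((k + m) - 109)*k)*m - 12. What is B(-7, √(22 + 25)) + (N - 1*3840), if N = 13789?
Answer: 9608 + 812*√47 ≈ 15175.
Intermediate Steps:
B(k, m) = -12 + k*m*(-109 + k + m) (B(k, m) = ((-109 + k + m)*k)*m - 12 = (k*(-109 + k + m))*m - 12 = k*m*(-109 + k + m) - 12 = -12 + k*m*(-109 + k + m))
B(-7, √(22 + 25)) + (N - 1*3840) = (-12 - 7*(√(22 + 25))² + √(22 + 25)*(-7)² - 109*(-7)*√(22 + 25)) + (13789 - 1*3840) = (-12 - 7*(√47)² + √47*49 - 109*(-7)*√47) + (13789 - 3840) = (-12 - 7*47 + 49*√47 + 763*√47) + 9949 = (-12 - 329 + 49*√47 + 763*√47) + 9949 = (-341 + 812*√47) + 9949 = 9608 + 812*√47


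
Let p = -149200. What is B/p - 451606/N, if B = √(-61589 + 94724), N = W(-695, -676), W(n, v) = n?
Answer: 451606/695 - 47*√15/149200 ≈ 649.79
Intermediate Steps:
N = -695
B = 47*√15 (B = √33135 = 47*√15 ≈ 182.03)
B/p - 451606/N = (47*√15)/(-149200) - 451606/(-695) = (47*√15)*(-1/149200) - 451606*(-1/695) = -47*√15/149200 + 451606/695 = 451606/695 - 47*√15/149200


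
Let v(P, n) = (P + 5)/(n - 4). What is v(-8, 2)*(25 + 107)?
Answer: 198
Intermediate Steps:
v(P, n) = (5 + P)/(-4 + n)
v(-8, 2)*(25 + 107) = ((5 - 8)/(-4 + 2))*(25 + 107) = (-3/(-2))*132 = -½*(-3)*132 = (3/2)*132 = 198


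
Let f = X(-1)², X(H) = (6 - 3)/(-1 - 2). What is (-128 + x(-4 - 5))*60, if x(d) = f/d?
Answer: -23060/3 ≈ -7686.7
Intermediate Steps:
X(H) = -1 (X(H) = 3/(-3) = 3*(-⅓) = -1)
f = 1 (f = (-1)² = 1)
x(d) = 1/d
(-128 + x(-4 - 5))*60 = (-128 + 1/(-4 - 5))*60 = (-128 + 1/(-9))*60 = (-128 - ⅑)*60 = -1153/9*60 = -23060/3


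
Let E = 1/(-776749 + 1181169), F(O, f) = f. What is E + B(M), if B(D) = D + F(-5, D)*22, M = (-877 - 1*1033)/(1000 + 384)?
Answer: -555192788/17491165 ≈ -31.741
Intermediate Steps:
M = -955/692 (M = (-877 - 1033)/1384 = -1910*1/1384 = -955/692 ≈ -1.3801)
B(D) = 23*D (B(D) = D + D*22 = D + 22*D = 23*D)
E = 1/404420 ≈ 2.4727e-6
E + B(M) = 1/404420 + 23*(-955/692) = 1/404420 - 21965/692 = -555192788/17491165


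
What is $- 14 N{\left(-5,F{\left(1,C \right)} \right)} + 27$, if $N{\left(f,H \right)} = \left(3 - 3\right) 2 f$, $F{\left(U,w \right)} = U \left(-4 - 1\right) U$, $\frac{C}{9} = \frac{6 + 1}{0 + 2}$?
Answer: $27$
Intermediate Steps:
$C = \frac{63}{2}$ ($C = 9 \frac{6 + 1}{0 + 2} = 9 \cdot \frac{7}{2} = \frac{63}{2} \approx 31.5$)
$F{\left(U,w \right)} = - 5 U^{2}$ ($F{\left(U,w \right)} = U \left(-4 - 1\right) U = U \left(-5\right) U = - 5 U U = - 5 U^{2}$)
$N{\left(f,H \right)} = 0$ ($N{\left(f,H \right)} = 0 \cdot 2 f = 0 f = 0$)
$- 14 N{\left(-5,F{\left(1,C \right)} \right)} + 27 = \left(-14\right) 0 + 27 = 0 + 27 = 27$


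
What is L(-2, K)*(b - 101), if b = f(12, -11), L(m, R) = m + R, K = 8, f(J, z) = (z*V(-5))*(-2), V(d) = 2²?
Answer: -78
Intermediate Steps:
V(d) = 4
f(J, z) = -8*z (f(J, z) = (z*4)*(-2) = (4*z)*(-2) = -8*z)
L(m, R) = R + m
b = 88 (b = -8*(-11) = 88)
L(-2, K)*(b - 101) = (8 - 2)*(88 - 101) = 6*(-13) = -78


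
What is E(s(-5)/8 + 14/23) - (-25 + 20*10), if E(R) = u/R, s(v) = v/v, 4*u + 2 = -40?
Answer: -8519/45 ≈ -189.31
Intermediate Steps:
u = -21/2 (u = -½ + (¼)*(-40) = -½ - 10 = -21/2 ≈ -10.500)
s(v) = 1
E(R) = -21/(2*R)
E(s(-5)/8 + 14/23) - (-25 + 20*10) = -21/(2*(1/8 + 14/23)) - (-25 + 20*10) = -21/(2*(1*(⅛) + 14*(1/23))) - (-25 + 200) = -21/(2*(⅛ + 14/23)) - 1*175 = -21/(2*135/184) - 175 = -21/2*184/135 - 175 = -644/45 - 175 = -8519/45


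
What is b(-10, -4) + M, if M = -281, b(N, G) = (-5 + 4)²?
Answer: -280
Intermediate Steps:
b(N, G) = 1 (b(N, G) = (-1)² = 1)
b(-10, -4) + M = 1 - 281 = -280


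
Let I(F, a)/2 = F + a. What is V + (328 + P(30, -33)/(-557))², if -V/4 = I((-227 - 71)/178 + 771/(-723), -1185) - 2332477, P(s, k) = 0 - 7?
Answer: 62865366908740373/6654530801 ≈ 9.4470e+6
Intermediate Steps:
P(s, k) = -7
I(F, a) = 2*F + 2*a (I(F, a) = 2*(F + a) = 2*F + 2*a)
V = 200321003468/21449 (V = -4*((2*((-227 - 71)/178 + 771/(-723)) + 2*(-1185)) - 2332477) = -4*((2*(-298*1/178 + 771*(-1/723)) - 2370) - 2332477) = -4*((2*(-149/89 - 257/241) - 2370) - 2332477) = -4*((2*(-58782/21449) - 2370) - 2332477) = -4*((-117564/21449 - 2370) - 2332477) = -4*(-50951694/21449 - 2332477) = -4*(-50080250867/21449) = 200321003468/21449 ≈ 9.3394e+6)
V + (328 + P(30, -33)/(-557))² = 200321003468/21449 + (328 - 7/(-557))² = 200321003468/21449 + (328 - 7*(-1/557))² = 200321003468/21449 + (328 + 7/557)² = 200321003468/21449 + (182703/557)² = 200321003468/21449 + 33380386209/310249 = 62865366908740373/6654530801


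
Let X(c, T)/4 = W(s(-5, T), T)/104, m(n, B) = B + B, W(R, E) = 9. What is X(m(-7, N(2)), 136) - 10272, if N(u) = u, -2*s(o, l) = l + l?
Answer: -267063/26 ≈ -10272.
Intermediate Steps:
s(o, l) = -l (s(o, l) = -(l + l)/2 = -l)
m(n, B) = 2*B
X(c, T) = 9/26 (X(c, T) = 4*(9/104) = 9/26)
X(m(-7, N(2)), 136) - 10272 = 9/26 - 10272 = -267063/26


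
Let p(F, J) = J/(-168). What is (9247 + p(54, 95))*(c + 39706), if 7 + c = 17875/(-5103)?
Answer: 157333208240461/428652 ≈ 3.6704e+8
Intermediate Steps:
c = -53596/5103 (c = -7 + 17875/(-5103) = -7 + 17875*(-1/5103) = -7 - 17875/5103 = -53596/5103 ≈ -10.503)
p(F, J) = -J/168 (p(F, J) = J*(-1/168) = -J/168)
(9247 + p(54, 95))*(c + 39706) = (9247 - 1/168*95)*(-53596/5103 + 39706) = (9247 - 95/168)*(202566122/5103) = (1553401/168)*(202566122/5103) = 157333208240461/428652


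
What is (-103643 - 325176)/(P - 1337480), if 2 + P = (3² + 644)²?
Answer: 428819/911073 ≈ 0.47067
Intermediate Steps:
P = 426407 (P = -2 + (3² + 644)² = -2 + (9 + 644)² = -2 + 653² = -2 + 426409 = 426407)
(-103643 - 325176)/(P - 1337480) = (-103643 - 325176)/(426407 - 1337480) = -428819/(-911073) = -428819*(-1/911073) = 428819/911073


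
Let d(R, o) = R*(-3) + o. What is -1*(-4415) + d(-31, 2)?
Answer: 4510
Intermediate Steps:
d(R, o) = o - 3*R (d(R, o) = -3*R + o = o - 3*R)
-1*(-4415) + d(-31, 2) = -1*(-4415) + (2 - 3*(-31)) = 4415 + (2 + 93) = 4415 + 95 = 4510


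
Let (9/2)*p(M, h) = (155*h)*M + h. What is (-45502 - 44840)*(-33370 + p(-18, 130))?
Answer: 10293667860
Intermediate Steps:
p(M, h) = 2*h/9 + 310*M*h/9 (p(M, h) = 2*((155*h)*M + h)/9 = 2*(155*M*h + h)/9 = 2*(h + 155*M*h)/9 = 2*h/9 + 310*M*h/9)
(-45502 - 44840)*(-33370 + p(-18, 130)) = (-45502 - 44840)*(-33370 + (2/9)*130*(1 + 155*(-18))) = -90342*(-33370 + (2/9)*130*(1 - 2790)) = -90342*(-33370 + (2/9)*130*(-2789)) = -90342*(-33370 - 725140/9) = -90342*(-1025470/9) = 10293667860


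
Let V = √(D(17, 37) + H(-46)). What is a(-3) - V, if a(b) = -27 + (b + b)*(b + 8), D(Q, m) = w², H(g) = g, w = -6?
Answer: -57 - I*√10 ≈ -57.0 - 3.1623*I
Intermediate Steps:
D(Q, m) = 36 (D(Q, m) = (-6)² = 36)
a(b) = -27 + 2*b*(8 + b) (a(b) = -27 + (2*b)*(8 + b) = -27 + 2*b*(8 + b))
V = I*√10 (V = √(36 - 46) = √(-10) = I*√10 ≈ 3.1623*I)
a(-3) - V = (-27 + 2*(-3)² + 16*(-3)) - I*√10 = (-27 + 2*9 - 48) - I*√10 = (-27 + 18 - 48) - I*√10 = -57 - I*√10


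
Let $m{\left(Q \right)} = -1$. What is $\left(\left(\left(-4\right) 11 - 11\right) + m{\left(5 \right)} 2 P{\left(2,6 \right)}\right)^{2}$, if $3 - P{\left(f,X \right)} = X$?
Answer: $2401$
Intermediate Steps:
$P{\left(f,X \right)} = 3 - X$
$\left(\left(\left(-4\right) 11 - 11\right) + m{\left(5 \right)} 2 P{\left(2,6 \right)}\right)^{2} = \left(\left(\left(-4\right) 11 - 11\right) + \left(-1\right) 2 \left(3 - 6\right)\right)^{2} = \left(\left(-44 - 11\right) - 2 \left(3 - 6\right)\right)^{2} = \left(-55 - -6\right)^{2} = \left(-55 + 6\right)^{2} = \left(-49\right)^{2} = 2401$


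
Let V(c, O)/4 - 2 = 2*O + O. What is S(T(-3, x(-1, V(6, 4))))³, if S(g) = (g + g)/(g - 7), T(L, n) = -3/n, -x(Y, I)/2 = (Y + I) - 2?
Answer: -216/403583419 ≈ -5.3520e-7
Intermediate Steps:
V(c, O) = 8 + 12*O (V(c, O) = 8 + 4*(2*O + O) = 8 + 4*(3*O) = 8 + 12*O)
x(Y, I) = 4 - 2*I - 2*Y (x(Y, I) = -2*((Y + I) - 2) = -2*((I + Y) - 2) = -2*(-2 + I + Y) = 4 - 2*I - 2*Y)
S(g) = 2*g/(-7 + g) (S(g) = (2*g)/(-7 + g) = 2*g/(-7 + g))
S(T(-3, x(-1, V(6, 4))))³ = (2*(-3/(4 - 2*(8 + 12*4) - 2*(-1)))/(-7 - 3/(4 - 2*(8 + 12*4) - 2*(-1))))³ = (2*(-3/(4 - 2*(8 + 48) + 2))/(-7 - 3/(4 - 2*(8 + 48) + 2)))³ = (2*(-3/(4 - 2*56 + 2))/(-7 - 3/(4 - 2*56 + 2)))³ = (2*(-3/(4 - 112 + 2))/(-7 - 3/(4 - 112 + 2)))³ = (2*(-3/(-106))/(-7 - 3/(-106)))³ = (2*(-3*(-1/106))/(-7 - 3*(-1/106)))³ = (2*(3/106)/(-7 + 3/106))³ = (2*(3/106)/(-739/106))³ = (2*(3/106)*(-106/739))³ = (-6/739)³ = -216/403583419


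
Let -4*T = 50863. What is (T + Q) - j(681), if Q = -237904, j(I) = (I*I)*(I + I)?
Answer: -2527572407/4 ≈ -6.3189e+8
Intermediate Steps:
j(I) = 2*I³ (j(I) = I²*(2*I) = 2*I³)
T = -50863/4 (T = -¼*50863 = -50863/4 ≈ -12716.)
(T + Q) - j(681) = (-50863/4 - 237904) - 2*681³ = -1002479/4 - 2*315821241 = -1002479/4 - 1*631642482 = -1002479/4 - 631642482 = -2527572407/4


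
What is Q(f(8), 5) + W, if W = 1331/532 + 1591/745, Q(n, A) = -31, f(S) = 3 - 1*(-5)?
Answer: -10448533/396340 ≈ -26.363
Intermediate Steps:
f(S) = 8 (f(S) = 3 + 5 = 8)
W = 1838007/396340 (W = 1331*(1/532) + 1591*(1/745) = 1331/532 + 1591/745 = 1838007/396340 ≈ 4.6375)
Q(f(8), 5) + W = -31 + 1838007/396340 = -10448533/396340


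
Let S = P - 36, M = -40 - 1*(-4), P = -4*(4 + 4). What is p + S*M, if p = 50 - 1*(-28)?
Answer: 2526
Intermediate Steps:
p = 78 (p = 50 + 28 = 78)
P = -32 (P = -4*8 = -32)
M = -36 (M = -40 + 4 = -36)
S = -68 (S = -32 - 36 = -68)
p + S*M = 78 - 68*(-36) = 78 + 2448 = 2526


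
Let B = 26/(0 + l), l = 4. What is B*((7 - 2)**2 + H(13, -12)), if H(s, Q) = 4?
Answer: 377/2 ≈ 188.50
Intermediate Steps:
B = 13/2 (B = 26/(0 + 4) = 26/4 = (1/4)*26 = 13/2 ≈ 6.5000)
B*((7 - 2)**2 + H(13, -12)) = 13*((7 - 2)**2 + 4)/2 = 13*(5**2 + 4)/2 = 13*(25 + 4)/2 = (13/2)*29 = 377/2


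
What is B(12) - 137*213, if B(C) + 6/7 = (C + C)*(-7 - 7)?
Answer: -206625/7 ≈ -29518.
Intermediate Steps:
B(C) = -6/7 - 28*C (B(C) = -6/7 + (C + C)*(-7 - 7) = -6/7 + (2*C)*(-14) = -6/7 - 28*C)
B(12) - 137*213 = (-6/7 - 28*12) - 137*213 = (-6/7 - 336) - 29181 = -2358/7 - 29181 = -206625/7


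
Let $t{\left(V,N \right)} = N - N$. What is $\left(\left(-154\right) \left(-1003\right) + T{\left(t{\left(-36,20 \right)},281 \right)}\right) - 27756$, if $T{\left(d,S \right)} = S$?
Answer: $126987$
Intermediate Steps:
$t{\left(V,N \right)} = 0$
$\left(\left(-154\right) \left(-1003\right) + T{\left(t{\left(-36,20 \right)},281 \right)}\right) - 27756 = \left(\left(-154\right) \left(-1003\right) + 281\right) - 27756 = \left(154462 + 281\right) - 27756 = 154743 - 27756 = 126987$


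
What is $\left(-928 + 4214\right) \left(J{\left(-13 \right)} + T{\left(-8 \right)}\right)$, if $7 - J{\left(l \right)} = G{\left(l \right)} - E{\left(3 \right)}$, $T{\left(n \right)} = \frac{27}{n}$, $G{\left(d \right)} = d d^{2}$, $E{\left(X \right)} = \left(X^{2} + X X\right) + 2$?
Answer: $\frac{29187895}{4} \approx 7.297 \cdot 10^{6}$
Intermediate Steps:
$E{\left(X \right)} = 2 + 2 X^{2}$ ($E{\left(X \right)} = \left(X^{2} + X^{2}\right) + 2 = 2 X^{2} + 2 = 2 + 2 X^{2}$)
$G{\left(d \right)} = d^{3}$
$J{\left(l \right)} = 27 - l^{3}$ ($J{\left(l \right)} = 7 - \left(l^{3} - \left(2 + 2 \cdot 3^{2}\right)\right) = 7 - \left(l^{3} - \left(2 + 2 \cdot 9\right)\right) = 7 - \left(l^{3} - \left(2 + 18\right)\right) = 7 - \left(l^{3} - 20\right) = 7 - \left(-20 + l^{3}\right) = 27 - l^{3}$)
$\left(-928 + 4214\right) \left(J{\left(-13 \right)} + T{\left(-8 \right)}\right) = \left(-928 + 4214\right) \left(\left(27 - \left(-13\right)^{3}\right) + \frac{27}{-8}\right) = 3286 \left(\left(27 - -2197\right) + 27 \left(- \frac{1}{8}\right)\right) = 3286 \left(\left(27 + 2197\right) - \frac{27}{8}\right) = 3286 \left(2224 - \frac{27}{8}\right) = 3286 \cdot \frac{17765}{8} = \frac{29187895}{4}$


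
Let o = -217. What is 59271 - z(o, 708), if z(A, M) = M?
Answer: 58563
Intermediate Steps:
59271 - z(o, 708) = 59271 - 1*708 = 59271 - 708 = 58563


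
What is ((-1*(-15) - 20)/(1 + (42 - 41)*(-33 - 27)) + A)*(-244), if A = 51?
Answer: -735416/59 ≈ -12465.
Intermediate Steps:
((-1*(-15) - 20)/(1 + (42 - 41)*(-33 - 27)) + A)*(-244) = ((-1*(-15) - 20)/(1 + (42 - 41)*(-33 - 27)) + 51)*(-244) = ((15 - 20)/(1 + 1*(-60)) + 51)*(-244) = (-5/(1 - 60) + 51)*(-244) = (-5/(-59) + 51)*(-244) = (-5*(-1/59) + 51)*(-244) = (5/59 + 51)*(-244) = (3014/59)*(-244) = -735416/59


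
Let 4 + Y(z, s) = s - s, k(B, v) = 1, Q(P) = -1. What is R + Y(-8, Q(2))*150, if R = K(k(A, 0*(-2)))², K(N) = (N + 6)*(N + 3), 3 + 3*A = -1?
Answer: 184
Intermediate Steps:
A = -4/3 (A = -1 + (⅓)*(-1) = -1 - ⅓ = -4/3 ≈ -1.3333)
K(N) = (3 + N)*(6 + N) (K(N) = (6 + N)*(3 + N) = (3 + N)*(6 + N))
R = 784 (R = (18 + 1² + 9*1)² = (18 + 1 + 9)² = 28² = 784)
Y(z, s) = -4 (Y(z, s) = -4 + (s - s) = -4 + 0 = -4)
R + Y(-8, Q(2))*150 = 784 - 4*150 = 784 - 600 = 184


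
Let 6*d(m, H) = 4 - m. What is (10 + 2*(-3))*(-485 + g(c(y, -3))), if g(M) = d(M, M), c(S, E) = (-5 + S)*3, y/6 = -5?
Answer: -5602/3 ≈ -1867.3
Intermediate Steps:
y = -30 (y = 6*(-5) = -30)
d(m, H) = ⅔ - m/6 (d(m, H) = (4 - m)/6 = ⅔ - m/6)
c(S, E) = -15 + 3*S
g(M) = ⅔ - M/6
(10 + 2*(-3))*(-485 + g(c(y, -3))) = (10 + 2*(-3))*(-485 + (⅔ - (-15 + 3*(-30))/6)) = (10 - 6)*(-485 + (⅔ - (-15 - 90)/6)) = 4*(-485 + (⅔ - ⅙*(-105))) = 4*(-485 + (⅔ + 35/2)) = 4*(-485 + 109/6) = 4*(-2801/6) = -5602/3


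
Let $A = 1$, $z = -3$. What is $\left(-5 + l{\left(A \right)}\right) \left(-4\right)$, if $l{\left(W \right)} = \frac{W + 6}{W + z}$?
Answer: $34$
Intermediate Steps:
$l{\left(W \right)} = \frac{6 + W}{-3 + W}$ ($l{\left(W \right)} = \frac{W + 6}{W - 3} = \frac{6 + W}{-3 + W}$)
$\left(-5 + l{\left(A \right)}\right) \left(-4\right) = \left(-5 + \frac{6 + 1}{-3 + 1}\right) \left(-4\right) = \left(-5 + \frac{1}{-2} \cdot 7\right) \left(-4\right) = \left(-5 - \frac{7}{2}\right) \left(-4\right) = \left(- \frac{17}{2}\right) \left(-4\right) = 34$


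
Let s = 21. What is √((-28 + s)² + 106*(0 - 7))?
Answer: 3*I*√77 ≈ 26.325*I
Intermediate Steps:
√((-28 + s)² + 106*(0 - 7)) = √((-28 + 21)² + 106*(0 - 7)) = √((-7)² + 106*(-7)) = √(49 - 742) = √(-693) = 3*I*√77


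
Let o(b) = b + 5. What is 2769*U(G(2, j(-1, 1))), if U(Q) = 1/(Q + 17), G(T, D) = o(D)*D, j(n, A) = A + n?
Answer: 2769/17 ≈ 162.88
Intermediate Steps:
o(b) = 5 + b
G(T, D) = D*(5 + D) (G(T, D) = (5 + D)*D = D*(5 + D))
U(Q) = 1/(17 + Q)
2769*U(G(2, j(-1, 1))) = 2769/(17 + (1 - 1)*(5 + (1 - 1))) = 2769/(17 + 0*(5 + 0)) = 2769/(17 + 0*5) = 2769/(17 + 0) = 2769/17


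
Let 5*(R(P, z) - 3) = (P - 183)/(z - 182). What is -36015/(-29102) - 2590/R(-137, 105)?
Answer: -1158637487/1717018 ≈ -674.80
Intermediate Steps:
R(P, z) = 3 + (-183 + P)/(5*(-182 + z)) (R(P, z) = 3 + ((P - 183)/(z - 182))/5 = 3 + ((-183 + P)/(-182 + z))/5 = 3 + (-183 + P)/(5*(-182 + z)))
-36015/(-29102) - 2590/R(-137, 105) = -36015/(-29102) - 2590*5*(-182 + 105)/(-2913 - 137 + 15*105) = -36015*(-1/29102) - 2590*(-385/(-2913 - 137 + 1575)) = 36015/29102 - 2590/((⅕)*(-1/77)*(-1475)) = 36015/29102 - 2590/295/77 = 36015/29102 - 2590*77/295 = 36015/29102 - 39886/59 = -1158637487/1717018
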